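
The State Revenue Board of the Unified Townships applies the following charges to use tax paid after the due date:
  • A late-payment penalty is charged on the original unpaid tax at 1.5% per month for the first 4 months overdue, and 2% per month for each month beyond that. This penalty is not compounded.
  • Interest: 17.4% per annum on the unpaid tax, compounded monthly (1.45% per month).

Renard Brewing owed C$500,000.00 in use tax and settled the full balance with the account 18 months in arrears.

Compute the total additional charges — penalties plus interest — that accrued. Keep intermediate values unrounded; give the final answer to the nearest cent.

C$317,898.43

Penalty, months 1–4: 4 × 1.5% × C$500,000.00 = C$30,000.00
Penalty, months 5–18: 14 × 2% × C$500,000.00 = C$140,000.00
Interest: C$500,000.00 × ((1 + 0.0145)^18 − 1) = C$500,000.00 × 0.2957969… = C$147,898.4321…
Penalties + interest = C$170,000.0000 + C$147,898.4321… = C$317,898.43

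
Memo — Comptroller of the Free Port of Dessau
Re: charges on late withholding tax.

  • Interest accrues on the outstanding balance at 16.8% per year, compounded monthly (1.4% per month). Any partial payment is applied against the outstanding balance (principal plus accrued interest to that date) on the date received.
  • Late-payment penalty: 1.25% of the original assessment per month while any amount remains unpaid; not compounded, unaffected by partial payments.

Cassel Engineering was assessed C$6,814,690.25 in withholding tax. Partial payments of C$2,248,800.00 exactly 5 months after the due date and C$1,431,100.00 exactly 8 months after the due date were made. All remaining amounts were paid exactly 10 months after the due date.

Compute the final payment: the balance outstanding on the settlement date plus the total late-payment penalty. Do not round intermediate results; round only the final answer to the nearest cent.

C$4,800,851.50

Balance at month 5: C$6,814,690.2500 × (1 + 0.014)^5 = C$7,305,263.6681…
After C$2,248,800.00 payment: C$7,305,263.6681… − C$2,248,800.00 = C$5,056,463.6681…
Balance at month 8: C$5,056,463.6681… × (1 + 0.014)^3 = C$5,271,822.2178…
After C$1,431,100.00 payment: C$5,271,822.2178… − C$1,431,100.00 = C$3,840,722.2178…
Balance at month 10: C$3,840,722.2178… × (1 + 0.014)^2 = C$3,949,015.2214…
Penalty: 10 × 1.25% × C$6,814,690.25 = C$851,836.28…
Final settlement = outstanding balance + penalty = C$3,949,015.2214… + C$851,836.28… = C$4,800,851.50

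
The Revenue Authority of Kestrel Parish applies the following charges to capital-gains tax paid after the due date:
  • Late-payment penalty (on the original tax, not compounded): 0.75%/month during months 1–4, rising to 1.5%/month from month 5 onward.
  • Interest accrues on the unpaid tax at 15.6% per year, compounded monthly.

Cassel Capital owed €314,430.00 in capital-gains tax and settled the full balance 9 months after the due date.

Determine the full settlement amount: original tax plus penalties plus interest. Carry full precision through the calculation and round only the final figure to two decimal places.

€386,205.63

Penalty, months 1–4: 4 × 0.75% × €314,430.00 = €9,432.90
Penalty, months 5–9: 5 × 1.5% × €314,430.00 = €23,582.25
Interest (15.6%/yr ÷ 12 = 1.3%/month): €314,430.00 × ((1 + 0.013)^9 − 1) = €38,760.4759…
Total = €314,430.00 + €33,015.1500 + €38,760.4759… = €386,205.63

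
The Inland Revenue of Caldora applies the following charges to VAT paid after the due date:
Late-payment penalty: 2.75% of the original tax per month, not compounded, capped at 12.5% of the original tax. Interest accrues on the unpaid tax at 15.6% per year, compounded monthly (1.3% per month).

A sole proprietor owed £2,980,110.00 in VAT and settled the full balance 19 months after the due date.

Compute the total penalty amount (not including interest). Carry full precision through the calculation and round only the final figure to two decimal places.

Penalty (uncapped): 19 × 2.75% × £2,980,110.00 = £1,557,107.48…; cap = 12.5% × £2,980,110.00 = £372,513.75 → penalty = £372,513.75

£372,513.75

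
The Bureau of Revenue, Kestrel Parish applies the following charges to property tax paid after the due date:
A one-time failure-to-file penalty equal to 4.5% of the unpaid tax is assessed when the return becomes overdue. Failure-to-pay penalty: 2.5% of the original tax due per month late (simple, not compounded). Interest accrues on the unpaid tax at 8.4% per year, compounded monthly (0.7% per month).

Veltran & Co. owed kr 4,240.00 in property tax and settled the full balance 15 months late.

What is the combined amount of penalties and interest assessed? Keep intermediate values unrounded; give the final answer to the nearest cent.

kr 2,248.49

Failure-to-file penalty: 4.5% × kr 4,240.00 = kr 190.80
Failure-to-pay penalty = 2.5% × kr 4,240.00 × 15 mo = kr 1,590.00
Interest: kr 4,240.00 × ((1 + 0.007)^15 − 1) = kr 4,240.00 × 0.1103044… = kr 467.6906…
Penalties + interest = kr 1,780.8000 + kr 467.6906… = kr 2,248.49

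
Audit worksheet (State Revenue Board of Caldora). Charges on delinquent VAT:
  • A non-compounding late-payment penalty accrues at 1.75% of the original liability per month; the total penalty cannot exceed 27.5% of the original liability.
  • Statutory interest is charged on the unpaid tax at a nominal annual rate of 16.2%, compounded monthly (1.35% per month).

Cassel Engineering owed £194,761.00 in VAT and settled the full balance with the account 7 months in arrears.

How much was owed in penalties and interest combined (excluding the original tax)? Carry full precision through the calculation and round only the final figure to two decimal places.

Penalty: 7 × 1.75% × £194,761.00 = £23,858.22… (below the 27.5% cap of £53,559.28…)
Interest: £194,761.00 × ((1 + 0.0135)^7 − 1) = £194,761.00 × 0.0984145… = £19,167.3133…
Penalties + interest = £23,858.2225 + £19,167.3133… = £43,025.54

£43,025.54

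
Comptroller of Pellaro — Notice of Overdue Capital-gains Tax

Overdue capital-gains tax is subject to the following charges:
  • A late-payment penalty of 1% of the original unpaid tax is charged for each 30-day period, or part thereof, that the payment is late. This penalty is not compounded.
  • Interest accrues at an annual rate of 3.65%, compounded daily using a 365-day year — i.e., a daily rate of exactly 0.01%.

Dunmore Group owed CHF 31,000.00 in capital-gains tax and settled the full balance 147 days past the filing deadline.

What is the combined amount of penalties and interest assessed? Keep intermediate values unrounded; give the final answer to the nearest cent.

Penalty periods: ⌈147/30⌉ = 5; penalty = 5 × 1% × CHF 31,000.00 = CHF 1,550.00
Interest: CHF 31,000.00 × ((1 + 0.0001)^147 − 1) = CHF 31,000.00 × 0.01480783… = CHF 459.0427…
Penalties + interest = CHF 1,550.0000 + CHF 459.0427… = CHF 2,009.04

CHF 2,009.04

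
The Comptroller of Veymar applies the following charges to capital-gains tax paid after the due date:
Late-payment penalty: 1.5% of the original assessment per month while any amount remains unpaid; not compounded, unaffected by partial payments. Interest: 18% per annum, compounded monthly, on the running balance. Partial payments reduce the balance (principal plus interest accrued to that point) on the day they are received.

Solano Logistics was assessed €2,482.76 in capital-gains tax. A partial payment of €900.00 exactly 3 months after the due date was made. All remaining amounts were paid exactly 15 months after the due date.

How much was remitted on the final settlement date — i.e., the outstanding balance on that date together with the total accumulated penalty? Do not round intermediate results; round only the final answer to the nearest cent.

€2,586.59

Monthly rate = 18% ÷ 12 = 1.5%
Balance at month 3: €2,482.7600 × (1 + 0.015)^3 = €2,596.1684…
After €900.00 payment: €2,596.1684… − €900.00 = €1,696.1684…
Balance at month 15: €1,696.1684… × (1 + 0.015)^12 = €2,027.9698…
Penalty: 15 × 1.5% × €2,482.76 = €558.62…
Final settlement = outstanding balance + penalty = €2,027.9698… + €558.62… = €2,586.59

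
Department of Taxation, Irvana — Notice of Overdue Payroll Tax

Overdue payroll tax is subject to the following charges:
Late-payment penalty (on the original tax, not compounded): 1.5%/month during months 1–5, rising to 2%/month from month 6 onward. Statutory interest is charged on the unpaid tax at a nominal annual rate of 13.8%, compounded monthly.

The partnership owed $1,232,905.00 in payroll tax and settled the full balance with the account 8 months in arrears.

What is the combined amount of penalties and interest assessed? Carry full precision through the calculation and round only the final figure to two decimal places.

$284,541.41

Penalty, months 1–5: 5 × 1.5% × $1,232,905.00 = $92,467.88…
Penalty, months 6–8: 3 × 2% × $1,232,905.00 = $73,974.30
Interest (13.8%/yr ÷ 12 = 1.15%/month): $1,232,905.00 × ((1 + 0.0115)^8 − 1) = $118,099.2359…
Penalties + interest = $166,442.1750 + $118,099.2359… = $284,541.41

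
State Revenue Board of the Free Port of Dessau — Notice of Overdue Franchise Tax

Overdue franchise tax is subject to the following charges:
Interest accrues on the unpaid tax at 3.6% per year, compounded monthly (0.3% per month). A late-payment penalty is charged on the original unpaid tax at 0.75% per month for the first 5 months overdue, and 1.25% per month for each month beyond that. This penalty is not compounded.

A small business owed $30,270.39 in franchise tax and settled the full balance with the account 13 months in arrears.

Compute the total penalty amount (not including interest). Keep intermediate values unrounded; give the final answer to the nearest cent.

$4,162.18

Penalty, months 1–5: 5 × 0.75% × $30,270.39 = $1,135.14…
Penalty, months 6–13: 8 × 1.25% × $30,270.39 = $3,027.04…
Total penalty = $1,135.14… + $3,027.04… = $4,162.18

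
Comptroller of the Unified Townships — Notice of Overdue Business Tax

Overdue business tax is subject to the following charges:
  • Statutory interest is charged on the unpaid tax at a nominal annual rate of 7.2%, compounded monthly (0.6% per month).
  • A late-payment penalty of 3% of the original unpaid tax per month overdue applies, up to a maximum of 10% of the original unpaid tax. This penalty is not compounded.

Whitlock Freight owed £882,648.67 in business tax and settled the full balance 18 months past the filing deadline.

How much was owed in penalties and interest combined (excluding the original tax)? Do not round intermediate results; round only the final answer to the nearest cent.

Penalty (uncapped): 18 × 3% × £882,648.67 = £476,630.28…; cap = 10% × £882,648.67 = £88,264.87… → penalty = £88,264.87…
Interest: £882,648.67 × ((1 + 0.006)^18 − 1) = £882,648.67 × 0.1136883… = £100,346.8173…
Penalties + interest = £88,264.8670 + £100,346.8173… = £188,611.68

£188,611.68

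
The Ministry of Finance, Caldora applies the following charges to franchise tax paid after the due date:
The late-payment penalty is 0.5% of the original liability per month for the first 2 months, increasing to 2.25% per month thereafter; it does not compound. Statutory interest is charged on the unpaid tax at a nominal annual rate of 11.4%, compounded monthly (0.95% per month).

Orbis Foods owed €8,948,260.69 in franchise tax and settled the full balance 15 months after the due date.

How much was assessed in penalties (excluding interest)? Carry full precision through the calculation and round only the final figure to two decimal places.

€2,706,848.86

Penalty, months 1–2: 2 × 0.5% × €8,948,260.69 = €89,482.61…
Penalty, months 3–15: 13 × 2.25% × €8,948,260.69 = €2,617,366.25…
Total penalty = €89,482.61… + €2,617,366.25… = €2,706,848.86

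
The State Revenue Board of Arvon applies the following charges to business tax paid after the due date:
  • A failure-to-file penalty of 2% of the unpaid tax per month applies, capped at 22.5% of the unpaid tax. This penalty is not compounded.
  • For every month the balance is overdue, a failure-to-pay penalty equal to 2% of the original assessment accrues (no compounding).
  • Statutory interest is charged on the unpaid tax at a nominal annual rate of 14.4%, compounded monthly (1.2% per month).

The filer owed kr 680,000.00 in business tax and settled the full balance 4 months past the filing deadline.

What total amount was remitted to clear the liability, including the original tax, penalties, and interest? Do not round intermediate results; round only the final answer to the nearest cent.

kr 822,032.23

Failure-to-file: 4 × 2% × kr 680,000.00 = kr 54,400.00 (under the 22.5% cap)
Failure-to-pay penalty: 4 × 2% × kr 680,000.00 = kr 54,400.00
Interest: kr 680,000.00 × ((1 + 0.012)^4 − 1) = kr 680,000.00 × 0.0488709… = kr 33,232.2343…
Total = kr 680,000.00 + kr 108,800.0000 + kr 33,232.2343… = kr 822,032.23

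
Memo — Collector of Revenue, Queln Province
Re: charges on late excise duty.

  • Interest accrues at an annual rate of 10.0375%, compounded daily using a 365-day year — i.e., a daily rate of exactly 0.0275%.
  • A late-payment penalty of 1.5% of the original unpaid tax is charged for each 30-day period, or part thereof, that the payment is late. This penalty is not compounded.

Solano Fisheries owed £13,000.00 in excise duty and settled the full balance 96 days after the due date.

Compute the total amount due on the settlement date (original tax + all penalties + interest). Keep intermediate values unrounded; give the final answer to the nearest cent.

£14,127.72

Penalty periods: ⌈96/30⌉ = 4; penalty = 4 × 1.5% × £13,000.00 = £780.00
Interest: £13,000.00 × ((1 + 0.000275)^96 − 1) = £13,000.00 × 0.02674784… = £347.7219…
Total = £13,000.00 + £780.0000 + £347.7219… = £14,127.72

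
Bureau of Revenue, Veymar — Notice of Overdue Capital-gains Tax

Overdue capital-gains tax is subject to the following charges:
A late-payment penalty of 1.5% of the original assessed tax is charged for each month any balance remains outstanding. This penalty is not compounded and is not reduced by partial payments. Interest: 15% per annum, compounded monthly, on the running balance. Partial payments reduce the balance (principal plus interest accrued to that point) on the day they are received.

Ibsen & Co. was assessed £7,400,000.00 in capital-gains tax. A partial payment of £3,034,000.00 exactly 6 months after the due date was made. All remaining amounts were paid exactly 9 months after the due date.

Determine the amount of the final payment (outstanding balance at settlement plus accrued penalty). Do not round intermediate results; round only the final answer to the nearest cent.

Monthly rate = 15% ÷ 12 = 1.25%
Balance at month 6: £7,400,000.0000 × (1 + 0.0125)^6 = £7,972,635.5360…
After £3,034,000.00 payment: £7,972,635.5360… − £3,034,000.00 = £4,938,635.5360…
Balance at month 9: £4,938,635.5360… × (1 + 0.0125)^3 = £5,126,158.9998…
Penalty: 9 × 1.5% × £7,400,000.00 = £999,000.00
Final settlement = outstanding balance + penalty = £5,126,158.9998… + £999,000.00 = £6,125,159.00

£6,125,159.00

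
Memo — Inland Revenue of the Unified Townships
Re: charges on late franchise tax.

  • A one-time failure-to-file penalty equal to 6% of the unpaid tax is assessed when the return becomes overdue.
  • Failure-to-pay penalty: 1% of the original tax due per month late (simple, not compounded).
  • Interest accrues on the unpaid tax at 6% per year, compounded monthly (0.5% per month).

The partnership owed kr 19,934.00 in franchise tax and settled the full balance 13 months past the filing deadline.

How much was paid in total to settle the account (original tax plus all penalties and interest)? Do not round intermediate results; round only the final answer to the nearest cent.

Failure-to-file penalty: 6% × kr 19,934.00 = kr 1,196.04
Failure-to-pay penalty = 1% × kr 19,934.00 × 13 mo = kr 2,591.42
Interest: kr 19,934.00 × ((1 + 0.005)^13 − 1) = kr 19,934.00 × 0.0669862… = kr 1,335.3029…
Total = kr 19,934.00 + kr 3,787.4600 + kr 1,335.3029… = kr 25,056.76

kr 25,056.76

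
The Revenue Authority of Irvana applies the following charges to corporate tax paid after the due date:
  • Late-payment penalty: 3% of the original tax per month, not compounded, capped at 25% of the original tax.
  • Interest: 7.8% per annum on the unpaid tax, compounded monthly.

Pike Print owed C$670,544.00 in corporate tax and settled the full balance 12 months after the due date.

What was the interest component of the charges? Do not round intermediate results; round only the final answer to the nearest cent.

C$54,213.36

Interest (7.8%/yr ÷ 12 = 0.65%/month): C$670,544.00 × ((1 + 0.0065)^12 − 1) = C$54,213.3552…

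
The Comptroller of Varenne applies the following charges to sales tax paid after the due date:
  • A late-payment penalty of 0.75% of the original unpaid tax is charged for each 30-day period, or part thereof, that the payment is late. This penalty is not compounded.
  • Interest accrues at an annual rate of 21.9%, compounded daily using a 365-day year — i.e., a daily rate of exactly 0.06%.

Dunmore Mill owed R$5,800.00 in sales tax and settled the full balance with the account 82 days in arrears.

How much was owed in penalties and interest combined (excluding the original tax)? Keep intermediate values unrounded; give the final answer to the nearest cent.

R$422.91

Penalty periods: ⌈82/30⌉ = 3; penalty = 3 × 0.75% × R$5,800.00 = R$130.50
Interest: R$5,800.00 × ((1 + 0.0006)^82 − 1) = R$5,800.00 × 0.05041492… = R$292.4065…
Penalties + interest = R$130.5000 + R$292.4065… = R$422.91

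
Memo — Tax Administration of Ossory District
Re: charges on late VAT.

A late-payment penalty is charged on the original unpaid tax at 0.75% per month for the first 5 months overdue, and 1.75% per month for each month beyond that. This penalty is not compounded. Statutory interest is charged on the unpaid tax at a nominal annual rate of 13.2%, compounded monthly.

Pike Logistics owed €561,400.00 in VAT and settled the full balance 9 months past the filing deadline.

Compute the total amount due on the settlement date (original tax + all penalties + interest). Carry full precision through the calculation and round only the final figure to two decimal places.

€679,838.37

Penalty, months 1–5: 5 × 0.75% × €561,400.00 = €21,052.50
Penalty, months 6–9: 4 × 1.75% × €561,400.00 = €39,298.00
Interest (13.2%/yr ÷ 12 = 1.1%/month): €561,400.00 × ((1 + 0.011)^9 − 1) = €58,087.8723…
Total = €561,400.00 + €60,350.5000 + €58,087.8723… = €679,838.37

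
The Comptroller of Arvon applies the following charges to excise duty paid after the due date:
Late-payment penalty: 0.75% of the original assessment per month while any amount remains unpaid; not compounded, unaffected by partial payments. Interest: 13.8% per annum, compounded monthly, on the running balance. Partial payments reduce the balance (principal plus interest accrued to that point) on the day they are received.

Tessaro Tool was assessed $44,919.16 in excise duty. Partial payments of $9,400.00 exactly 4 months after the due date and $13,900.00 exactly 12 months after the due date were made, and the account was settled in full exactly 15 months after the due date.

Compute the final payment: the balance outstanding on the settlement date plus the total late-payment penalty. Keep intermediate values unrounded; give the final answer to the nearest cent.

Monthly rate = 13.8% ÷ 12 = 1.15%
Balance at month 4: $44,919.1600 × (1 + 0.0115)^4 = $47,021.3588…
After $9,400.00 payment: $47,021.3588… − $9,400.00 = $37,621.3588…
Balance at month 12: $37,621.3588… × (1 + 0.0115)^8 = $41,225.0863…
After $13,900.00 payment: $41,225.0863… − $13,900.00 = $27,325.0863…
Balance at month 15: $27,325.0863… × (1 + 0.0115)^3 = $28,278.6846…
Penalty: 15 × 0.75% × $44,919.16 = $5,053.41…
Final settlement = outstanding balance + penalty = $28,278.6846… + $5,053.41… = $33,332.09

$33,332.09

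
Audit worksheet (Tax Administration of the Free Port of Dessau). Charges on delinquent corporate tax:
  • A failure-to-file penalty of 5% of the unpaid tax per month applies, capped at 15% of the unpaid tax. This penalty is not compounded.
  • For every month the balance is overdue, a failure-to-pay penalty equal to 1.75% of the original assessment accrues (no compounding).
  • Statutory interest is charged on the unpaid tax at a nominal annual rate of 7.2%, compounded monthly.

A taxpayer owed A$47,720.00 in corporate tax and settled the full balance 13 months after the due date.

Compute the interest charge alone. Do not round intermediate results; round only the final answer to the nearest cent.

A$3,859.15

Interest (7.2%/yr ÷ 12 = 0.6%/month): A$47,720.00 × ((1 + 0.006)^13 − 1) = A$3,859.1504…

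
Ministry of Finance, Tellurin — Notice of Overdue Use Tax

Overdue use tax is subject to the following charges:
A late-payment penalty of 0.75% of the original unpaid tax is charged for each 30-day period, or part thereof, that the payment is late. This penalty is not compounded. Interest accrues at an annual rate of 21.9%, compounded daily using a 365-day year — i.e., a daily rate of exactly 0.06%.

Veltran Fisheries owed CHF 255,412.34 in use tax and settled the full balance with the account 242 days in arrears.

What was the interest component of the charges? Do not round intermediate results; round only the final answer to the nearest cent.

Interest: CHF 255,412.34 × ((1 + 0.0006)^242 − 1) = CHF 255,412.34 × 0.15622046… = CHF 39,900.6321…

CHF 39,900.63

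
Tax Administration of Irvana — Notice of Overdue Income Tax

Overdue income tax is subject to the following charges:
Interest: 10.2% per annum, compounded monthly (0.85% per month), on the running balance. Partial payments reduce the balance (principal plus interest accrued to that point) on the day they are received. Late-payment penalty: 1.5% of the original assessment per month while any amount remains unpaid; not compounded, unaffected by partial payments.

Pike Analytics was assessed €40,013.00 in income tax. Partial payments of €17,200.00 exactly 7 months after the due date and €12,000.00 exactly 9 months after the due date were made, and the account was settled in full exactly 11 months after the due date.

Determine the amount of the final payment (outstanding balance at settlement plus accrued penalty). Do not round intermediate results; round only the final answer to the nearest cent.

Balance at month 7: €40,013.0000 × (1 + 0.0085)^7 = €42,455.3506…
After €17,200.00 payment: €42,455.3506… − €17,200.00 = €25,255.3506…
Balance at month 9: €25,255.3506… × (1 + 0.0085)^2 = €25,686.5163…
After €12,000.00 payment: €25,686.5163… − €12,000.00 = €13,686.5163…
Balance at month 11: €13,686.5163… × (1 + 0.0085)^2 = €13,920.1759…
Penalty: 11 × 1.5% × €40,013.00 = €6,602.15…
Final settlement = outstanding balance + penalty = €13,920.1759… + €6,602.15… = €20,522.32

€20,522.32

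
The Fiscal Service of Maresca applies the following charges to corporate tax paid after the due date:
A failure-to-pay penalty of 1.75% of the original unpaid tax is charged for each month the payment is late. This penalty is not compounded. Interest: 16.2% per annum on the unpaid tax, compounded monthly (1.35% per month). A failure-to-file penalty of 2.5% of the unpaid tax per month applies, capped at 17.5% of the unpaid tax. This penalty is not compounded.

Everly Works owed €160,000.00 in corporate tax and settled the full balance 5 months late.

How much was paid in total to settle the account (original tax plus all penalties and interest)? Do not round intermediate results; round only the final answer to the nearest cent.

Failure-to-file: 5 × 2.5% × €160,000.00 = €20,000.00 (under the 17.5% cap)
Failure-to-pay penalty: 5 × 1.75% × €160,000.00 = €14,000.00
Interest: €160,000.00 × ((1 + 0.0135)^5 − 1) = €160,000.00 × 0.0693473… = €11,095.5632…
Total = €160,000.00 + €34,000.0000 + €11,095.5632… = €205,095.56

€205,095.56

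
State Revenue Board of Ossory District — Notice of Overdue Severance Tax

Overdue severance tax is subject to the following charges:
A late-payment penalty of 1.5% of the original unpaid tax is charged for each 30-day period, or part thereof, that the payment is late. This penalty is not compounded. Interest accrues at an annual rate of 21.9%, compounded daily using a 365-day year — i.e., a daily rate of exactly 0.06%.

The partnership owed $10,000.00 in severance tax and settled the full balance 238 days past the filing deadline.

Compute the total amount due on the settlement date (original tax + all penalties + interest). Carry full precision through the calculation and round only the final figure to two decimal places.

$12,734.50

Penalty periods: ⌈238/30⌉ = 8; penalty = 8 × 1.5% × $10,000.00 = $1,200.00
Interest: $10,000.00 × ((1 + 0.0006)^238 − 1) = $10,000.00 × 0.15344968… = $1,534.4968…
Total = $10,000.00 + $1,200.0000 + $1,534.4968… = $12,734.50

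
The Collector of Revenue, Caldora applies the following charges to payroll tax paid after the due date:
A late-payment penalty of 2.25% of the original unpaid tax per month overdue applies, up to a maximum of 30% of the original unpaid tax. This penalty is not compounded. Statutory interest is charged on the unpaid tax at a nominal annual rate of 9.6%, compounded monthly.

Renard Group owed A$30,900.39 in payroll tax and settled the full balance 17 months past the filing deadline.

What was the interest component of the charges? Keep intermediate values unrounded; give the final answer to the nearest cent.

A$4,482.48

Interest (9.6%/yr ÷ 12 = 0.8%/month): A$30,900.39 × ((1 + 0.008)^17 − 1) = A$4,482.4759…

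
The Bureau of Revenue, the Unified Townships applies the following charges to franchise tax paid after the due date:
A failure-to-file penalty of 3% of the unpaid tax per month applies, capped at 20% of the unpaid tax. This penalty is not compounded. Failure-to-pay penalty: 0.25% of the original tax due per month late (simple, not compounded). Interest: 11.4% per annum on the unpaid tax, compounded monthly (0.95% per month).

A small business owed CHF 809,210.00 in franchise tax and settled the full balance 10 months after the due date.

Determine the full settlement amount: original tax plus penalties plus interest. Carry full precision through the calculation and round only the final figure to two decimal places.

Failure-to-file: 10 × 3% × CHF 809,210.00 = CHF 242,763.00, capped at 20% × CHF 809,210.00 = CHF 161,842.00
Failure-to-pay penalty = 0.25% × CHF 809,210.00 × 10 mo = CHF 20,230.25
Interest: CHF 809,210.00 × ((1 + 0.0095)^10 − 1) = CHF 809,210.00 × 0.0991659… = CHF 80,246.0097…
Total = CHF 809,210.00 + CHF 182,072.2500 + CHF 80,246.0097… = CHF 1,071,528.26

CHF 1,071,528.26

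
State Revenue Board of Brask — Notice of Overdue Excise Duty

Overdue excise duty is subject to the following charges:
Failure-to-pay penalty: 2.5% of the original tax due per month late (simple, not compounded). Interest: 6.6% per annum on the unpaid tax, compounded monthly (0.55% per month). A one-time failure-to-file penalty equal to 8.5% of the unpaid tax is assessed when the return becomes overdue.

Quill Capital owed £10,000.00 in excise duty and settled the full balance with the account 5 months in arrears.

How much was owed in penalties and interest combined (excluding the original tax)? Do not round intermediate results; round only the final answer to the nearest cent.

Failure-to-file penalty: 8.5% × £10,000.00 = £850.00
Failure-to-pay penalty: 5 × 2.5% × £10,000.00 = £1,250.00
Interest: £10,000.00 × ((1 + 0.0055)^5 − 1) = £10,000.00 × 0.0278042… = £278.0417…
Penalties + interest = £2,100.0000 + £278.0417… = £2,378.04

£2,378.04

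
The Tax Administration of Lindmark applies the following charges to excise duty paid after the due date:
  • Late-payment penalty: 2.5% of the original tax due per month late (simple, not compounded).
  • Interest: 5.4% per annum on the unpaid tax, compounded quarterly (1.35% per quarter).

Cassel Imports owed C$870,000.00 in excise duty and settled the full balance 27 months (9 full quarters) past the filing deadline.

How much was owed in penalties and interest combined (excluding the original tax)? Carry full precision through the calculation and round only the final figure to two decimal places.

Late-payment penalty: 27 × 2.5% × C$870,000.00 = C$587,250.00
Interest: C$870,000.00 × ((1 + 0.0135)^9 − 1) = C$870,000.00 × 0.1282719… = C$111,596.5648…
Penalties + interest = C$587,250.0000 + C$111,596.5648… = C$698,846.56

C$698,846.56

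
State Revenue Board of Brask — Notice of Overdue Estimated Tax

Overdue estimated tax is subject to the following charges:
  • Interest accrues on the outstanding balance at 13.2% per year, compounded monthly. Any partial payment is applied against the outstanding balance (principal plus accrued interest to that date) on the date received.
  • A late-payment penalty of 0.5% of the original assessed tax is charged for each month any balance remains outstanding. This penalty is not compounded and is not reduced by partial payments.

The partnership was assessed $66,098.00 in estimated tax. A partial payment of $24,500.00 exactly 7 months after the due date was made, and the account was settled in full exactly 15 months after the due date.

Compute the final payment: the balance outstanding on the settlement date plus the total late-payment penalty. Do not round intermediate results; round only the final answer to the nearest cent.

Monthly rate = 13.2% ÷ 12 = 1.1%
Balance at month 7: $66,098.0000 × (1 + 0.011)^7 = $71,358.6143…
After $24,500.00 payment: $71,358.6143… − $24,500.00 = $46,858.6143…
Balance at month 15: $46,858.6143… × (1 + 0.011)^8 = $51,144.4704…
Penalty: 15 × 0.5% × $66,098.00 = $4,957.35
Final settlement = outstanding balance + penalty = $51,144.4704… + $4,957.35 = $56,101.82

$56,101.82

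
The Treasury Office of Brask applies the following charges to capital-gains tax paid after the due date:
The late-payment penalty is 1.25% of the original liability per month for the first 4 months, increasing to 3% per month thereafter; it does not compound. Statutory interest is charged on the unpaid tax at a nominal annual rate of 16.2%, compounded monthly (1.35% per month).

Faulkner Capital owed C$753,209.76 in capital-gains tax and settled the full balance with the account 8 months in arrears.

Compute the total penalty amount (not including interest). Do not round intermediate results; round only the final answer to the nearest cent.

C$128,045.66

Penalty, months 1–4: 4 × 1.25% × C$753,209.76 = C$37,660.49…
Penalty, months 5–8: 4 × 3% × C$753,209.76 = C$90,385.17…
Total penalty = C$37,660.49… + C$90,385.17… = C$128,045.66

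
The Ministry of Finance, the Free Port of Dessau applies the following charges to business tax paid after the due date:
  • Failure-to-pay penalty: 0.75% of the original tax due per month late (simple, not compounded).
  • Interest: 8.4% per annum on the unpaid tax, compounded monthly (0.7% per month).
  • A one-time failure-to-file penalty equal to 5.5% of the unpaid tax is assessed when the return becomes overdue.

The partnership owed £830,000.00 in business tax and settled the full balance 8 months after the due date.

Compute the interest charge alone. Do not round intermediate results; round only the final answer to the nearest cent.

£47,634.84

Interest: £830,000.00 × ((1 + 0.007)^8 − 1) = £830,000.00 × 0.0573914… = £47,634.8429…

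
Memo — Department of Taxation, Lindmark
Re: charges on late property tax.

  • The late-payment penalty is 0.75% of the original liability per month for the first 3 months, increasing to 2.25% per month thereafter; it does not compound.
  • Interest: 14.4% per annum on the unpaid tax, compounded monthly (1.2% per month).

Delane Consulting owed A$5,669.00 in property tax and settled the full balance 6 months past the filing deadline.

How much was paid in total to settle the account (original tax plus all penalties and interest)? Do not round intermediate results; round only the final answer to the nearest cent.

Penalty, months 1–3: 3 × 0.75% × A$5,669.00 = A$127.55…
Penalty, months 4–6: 3 × 2.25% × A$5,669.00 = A$382.66…
Interest: A$5,669.00 × ((1 + 0.012)^6 − 1) = A$5,669.00 × 0.0741949… = A$420.6107…
Total = A$5,669.00 + A$510.2100 + A$420.6107… = A$6,599.82

A$6,599.82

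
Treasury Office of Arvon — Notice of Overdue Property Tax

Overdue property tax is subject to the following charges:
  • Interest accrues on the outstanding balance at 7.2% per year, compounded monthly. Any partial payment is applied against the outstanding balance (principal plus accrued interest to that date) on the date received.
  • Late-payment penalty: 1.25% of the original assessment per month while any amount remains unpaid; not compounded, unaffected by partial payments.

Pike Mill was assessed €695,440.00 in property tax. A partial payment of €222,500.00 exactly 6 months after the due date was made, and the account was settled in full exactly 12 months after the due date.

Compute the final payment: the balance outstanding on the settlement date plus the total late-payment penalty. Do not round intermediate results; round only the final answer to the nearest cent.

Monthly rate = 7.2% ÷ 12 = 0.6%
Balance at month 6: €695,440.0000 × (1 + 0.006)^6 = €720,854.3955…
After €222,500.00 payment: €720,854.3955… − €222,500.00 = €498,354.3955…
Balance at month 12: €498,354.3955… × (1 + 0.006)^6 = €516,566.4277…
Penalty: 12 × 1.25% × €695,440.00 = €104,316.00
Final settlement = outstanding balance + penalty = €516,566.4277… + €104,316.00 = €620,882.43

€620,882.43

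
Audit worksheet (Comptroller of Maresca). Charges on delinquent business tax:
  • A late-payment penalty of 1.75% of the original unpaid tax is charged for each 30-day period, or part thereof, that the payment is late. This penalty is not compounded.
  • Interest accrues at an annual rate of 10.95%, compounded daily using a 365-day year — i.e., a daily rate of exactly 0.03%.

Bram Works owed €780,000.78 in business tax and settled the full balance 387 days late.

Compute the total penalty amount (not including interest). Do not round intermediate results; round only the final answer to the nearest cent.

Penalty periods: ⌈387/30⌉ = 13; penalty = 13 × 1.75% × €780,000.78 = €177,450.18…

€177,450.18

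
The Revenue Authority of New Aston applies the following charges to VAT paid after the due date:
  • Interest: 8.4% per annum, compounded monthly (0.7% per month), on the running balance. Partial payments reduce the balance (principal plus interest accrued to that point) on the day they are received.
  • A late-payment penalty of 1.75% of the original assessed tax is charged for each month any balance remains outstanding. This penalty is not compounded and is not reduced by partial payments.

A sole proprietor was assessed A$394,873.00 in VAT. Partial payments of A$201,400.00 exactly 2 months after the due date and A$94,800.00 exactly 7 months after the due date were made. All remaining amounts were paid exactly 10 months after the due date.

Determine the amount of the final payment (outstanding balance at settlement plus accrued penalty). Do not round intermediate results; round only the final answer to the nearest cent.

Balance at month 2: A$394,873.0000 × (1 + 0.007)^2 = A$400,420.5708…
After A$201,400.00 payment: A$400,420.5708… − A$201,400.00 = A$199,020.5708…
Balance at month 7: A$199,020.5708… × (1 + 0.007)^5 = A$206,084.4959…
After A$94,800.00 payment: A$206,084.4959… − A$94,800.00 = A$111,284.4959…
Balance at month 10: A$111,284.4959… × (1 + 0.007)^3 = A$113,637.8673…
Penalty: 10 × 1.75% × A$394,873.00 = A$69,102.78…
Final settlement = outstanding balance + penalty = A$113,637.8673… + A$69,102.78… = A$182,740.64

A$182,740.64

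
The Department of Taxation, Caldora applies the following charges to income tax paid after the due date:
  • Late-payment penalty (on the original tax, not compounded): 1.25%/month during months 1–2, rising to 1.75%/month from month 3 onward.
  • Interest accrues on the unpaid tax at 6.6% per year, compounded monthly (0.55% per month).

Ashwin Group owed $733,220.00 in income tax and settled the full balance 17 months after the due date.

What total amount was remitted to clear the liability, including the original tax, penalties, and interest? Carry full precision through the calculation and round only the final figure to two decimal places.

Penalty, months 1–2: 2 × 1.25% × $733,220.00 = $18,330.50
Penalty, months 3–17: 15 × 1.75% × $733,220.00 = $192,470.25
Interest: $733,220.00 × ((1 + 0.0055)^17 − 1) = $733,220.00 × 0.0977293… = $71,657.1099…
Total = $733,220.00 + $210,800.7500 + $71,657.1099… = $1,015,677.86

$1,015,677.86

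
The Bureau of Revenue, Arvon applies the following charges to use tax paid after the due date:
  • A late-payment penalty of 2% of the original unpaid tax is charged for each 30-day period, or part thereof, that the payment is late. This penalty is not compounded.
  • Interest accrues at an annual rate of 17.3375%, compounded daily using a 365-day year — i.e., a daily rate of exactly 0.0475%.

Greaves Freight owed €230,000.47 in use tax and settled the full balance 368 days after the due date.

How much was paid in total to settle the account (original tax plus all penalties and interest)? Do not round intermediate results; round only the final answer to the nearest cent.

€333,721.15

Penalty periods: ⌈368/30⌉ = 13; penalty = 13 × 2% × €230,000.47 = €59,800.12…
Interest: €230,000.47 × ((1 + 0.000475)^368 − 1) = €230,000.47 × 0.19095856… = €43,920.5593…
Total = €230,000.47 + €59,800.1222 + €43,920.5593… = €333,721.15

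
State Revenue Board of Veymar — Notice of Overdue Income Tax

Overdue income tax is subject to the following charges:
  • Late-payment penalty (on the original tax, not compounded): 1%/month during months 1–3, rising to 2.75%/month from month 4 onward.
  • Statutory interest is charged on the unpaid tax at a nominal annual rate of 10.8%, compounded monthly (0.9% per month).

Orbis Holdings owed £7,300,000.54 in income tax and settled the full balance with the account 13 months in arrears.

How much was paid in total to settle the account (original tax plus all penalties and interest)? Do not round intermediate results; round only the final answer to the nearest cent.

£10,428,278.98

Penalty, months 1–3: 3 × 1% × £7,300,000.54 = £219,000.02…
Penalty, months 4–13: 10 × 2.75% × £7,300,000.54 = £2,007,500.15…
Interest: £7,300,000.54 × ((1 + 0.009)^13 − 1) = £7,300,000.54 × 0.1235313… = £901,778.2795…
Total = £7,300,000.54 + £2,226,500.1647 + £901,778.2795… = £10,428,278.98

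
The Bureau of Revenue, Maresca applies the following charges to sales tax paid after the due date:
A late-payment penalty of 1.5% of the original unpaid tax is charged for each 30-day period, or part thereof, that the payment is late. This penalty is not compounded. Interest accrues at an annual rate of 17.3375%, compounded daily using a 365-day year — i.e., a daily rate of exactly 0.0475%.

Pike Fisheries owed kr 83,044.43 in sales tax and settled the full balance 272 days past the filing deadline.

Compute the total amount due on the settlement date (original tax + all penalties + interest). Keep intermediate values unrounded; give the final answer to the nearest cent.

Penalty periods: ⌈272/30⌉ = 10; penalty = 10 × 1.5% × kr 83,044.43 = kr 12,456.66…
Interest: kr 83,044.43 × ((1 + 0.000475)^272 − 1) = kr 83,044.43 × 0.13788278… = kr 11,450.3968…
Total = kr 83,044.43 + kr 12,456.6645 + kr 11,450.3968… = kr 106,951.49

kr 106,951.49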